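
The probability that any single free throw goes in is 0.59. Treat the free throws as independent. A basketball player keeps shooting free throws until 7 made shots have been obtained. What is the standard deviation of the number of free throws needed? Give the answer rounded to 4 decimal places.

Y = total free throws until the seventh success; negative binomial with r=7, p=0.59.
SD(Y) = √[r(1−p)/p²] = √(8.244757) = 2.871369

2.8714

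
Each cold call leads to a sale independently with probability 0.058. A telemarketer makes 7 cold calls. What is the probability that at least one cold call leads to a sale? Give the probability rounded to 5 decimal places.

P(at least one) = 1 − P(none) = 1 − (1 − 0.058)^7
= 1 − 0.6581976 = 0.3418024

0.34180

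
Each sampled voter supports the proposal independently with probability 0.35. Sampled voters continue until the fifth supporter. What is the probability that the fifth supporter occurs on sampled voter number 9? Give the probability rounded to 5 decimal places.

Y = trial on which the fifth success occurs; negative binomial, r=5, p=0.35.
P(Y=9) = C(8,4) · p^5 · (1−p)^4
= 70 · 0.0052522 · 0.17851 = 0.0656284

0.06563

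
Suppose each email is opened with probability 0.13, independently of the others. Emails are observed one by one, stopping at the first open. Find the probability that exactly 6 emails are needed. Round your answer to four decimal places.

Geometric (trials to first success), p = 0.13.
P(Y = 6) = (1−p)^5 · p = 0.49842 · 0.13 = 0.064795

0.0648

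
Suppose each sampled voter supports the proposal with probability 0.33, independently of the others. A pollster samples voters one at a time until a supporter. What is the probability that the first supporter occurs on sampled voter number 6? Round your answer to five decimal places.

Geometric (trials to first success), p = 0.33.
P(Y = 6) = (1−p)^5 · p = 0.13501 · 0.33 = 0.0445541

0.04455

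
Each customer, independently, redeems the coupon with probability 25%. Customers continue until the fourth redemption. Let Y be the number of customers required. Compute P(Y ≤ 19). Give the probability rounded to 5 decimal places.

Finishing within 19 customers ⇔ at least 4 successes in the first 19. With X ~ Binomial(19, 0.25), P(Y ≤ 19) = 1 − P(X ≤ 3).
  k=0: C(19,0)·0.25^0·0.75^19 = 0.0042283
  k=1: C(19,1)·0.25^1·0.75^18 = 0.0267791
  k=2: C(19,2)·0.25^2·0.75^17 = 0.0803374
  k=3: C(19,3)·0.25^3·0.75^16 = 0.1517484
1 − 0.2630931 = 0.7369069

0.73691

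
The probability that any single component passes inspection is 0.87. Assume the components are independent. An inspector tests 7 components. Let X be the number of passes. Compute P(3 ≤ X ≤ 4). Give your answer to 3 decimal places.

0.051

X ~ Binomial(7, 0.87); P(3 ≤ X ≤ 4) = Σ C(7,k) p^k (1−p)^(7−k) over k:
  k=3: C(7,3)·0.87^3·0.13^4 = 0.00658
  k=4: C(7,4)·0.87^4·0.13^3 = 0.04405
Total = 0.05064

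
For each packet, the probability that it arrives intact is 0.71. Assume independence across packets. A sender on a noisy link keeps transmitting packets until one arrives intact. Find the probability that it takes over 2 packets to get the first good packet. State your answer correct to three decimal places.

Y = number of packets to the first success; geometric, p = 0.71.
P(Y > 2) = P(first 2 all fail) = (1−p)^2 = 0.08410

0.084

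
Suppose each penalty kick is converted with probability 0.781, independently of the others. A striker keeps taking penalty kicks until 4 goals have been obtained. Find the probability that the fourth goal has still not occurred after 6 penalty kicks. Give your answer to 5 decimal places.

0.12359

Needing more than 6 penalty kicks ⇔ fewer than 4 successes in the first 6. With X ~ Binomial(6, 0.781), P(Y > 6) = P(X ≤ 3).
  k=0: C(6,0)·0.781^0·0.219^6 = 0.0001103
  k=1: C(6,1)·0.781^1·0.219^5 = 0.0023606
  k=2: C(6,2)·0.781^2·0.219^4 = 0.0210460
  k=3: C(6,3)·0.781^3·0.219^3 = 0.1000727
P(X ≤ 3) = 0.1235896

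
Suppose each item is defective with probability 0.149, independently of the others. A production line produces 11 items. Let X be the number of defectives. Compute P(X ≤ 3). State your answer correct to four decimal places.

0.9320

X ~ Binomial(11, 0.149); P(X ≤ 3) = Σ C(11,k) p^k (1−p)^(11−k) over k:
  k=0: C(11,0)·0.149^0·0.851^11 = 0.169522
  k=1: C(11,1)·0.149^1·0.851^10 = 0.326494
  k=2: C(11,2)·0.149^2·0.851^9 = 0.285826
  k=3: C(11,3)·0.149^3·0.851^8 = 0.150134
Total = 0.931975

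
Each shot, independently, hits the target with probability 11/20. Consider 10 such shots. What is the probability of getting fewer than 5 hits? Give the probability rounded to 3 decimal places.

X ~ Binomial(10, 0.55); P(X ≤ 4) = Σ C(10,k) p^k (1−p)^(10−k) over k:
  k=0: C(10,0)·0.55^0·0.45^10 = 0.00034
  k=1: C(10,1)·0.55^1·0.45^9 = 0.00416
  k=2: C(10,2)·0.55^2·0.45^8 = 0.02289
  k=3: C(10,3)·0.55^3·0.45^7 = 0.07460
  k=4: C(10,4)·0.55^4·0.45^6 = 0.15957
Total = 0.26156

0.262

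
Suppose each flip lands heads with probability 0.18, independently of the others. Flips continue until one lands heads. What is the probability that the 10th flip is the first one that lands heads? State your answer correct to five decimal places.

0.03017

Geometric (trials to first success), p = 0.18.
P(Y = 10) = (1−p)^9 · p = 0.16762 · 0.18 = 0.0301715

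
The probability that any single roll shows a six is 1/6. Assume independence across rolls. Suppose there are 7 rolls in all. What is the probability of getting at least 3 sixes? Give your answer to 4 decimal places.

0.0958

X ~ Binomial(7, 0.166667); P(X ≥ 3) = Σ C(7,k) p^k (1−p)^(7−k) over k:
  k=3: C(7,3)·0.166667^3·0.833333^4 = 0.078143
  k=4: C(7,4)·0.166667^4·0.833333^3 = 0.015629
  k=5: C(7,5)·0.166667^5·0.833333^2 = 0.001875
  k=6: C(7,6)·0.166667^6·0.833333^1 = 0.000125
  k=7: C(7,7)·0.166667^7·0.833333^0 = 0.000004
Total = 0.095775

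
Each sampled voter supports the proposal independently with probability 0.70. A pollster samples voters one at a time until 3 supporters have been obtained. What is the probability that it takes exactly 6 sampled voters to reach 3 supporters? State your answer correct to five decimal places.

0.09261

Y = trial on which the third success occurs; negative binomial, r=3, p=0.70.
P(Y=6) = C(5,2) · p^3 · (1−p)^3
= 10 · 0.343 · 0.027 = 0.0926100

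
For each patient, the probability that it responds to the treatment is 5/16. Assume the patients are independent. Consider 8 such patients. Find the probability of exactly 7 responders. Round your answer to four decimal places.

X ~ Binomial(n=8, p=0.3125).
P(X=7) = C(8,7) · p^7 · (1−p)^1
= 8 · 0.00029104 · 0.6875 = 0.001601

0.0016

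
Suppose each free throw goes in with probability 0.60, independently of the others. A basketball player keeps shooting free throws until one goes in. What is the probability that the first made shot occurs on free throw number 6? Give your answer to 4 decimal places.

Geometric (trials to first success), p = 0.60.
P(Y = 6) = (1−p)^5 · p = 0.01024 · 0.60 = 0.006144

0.0061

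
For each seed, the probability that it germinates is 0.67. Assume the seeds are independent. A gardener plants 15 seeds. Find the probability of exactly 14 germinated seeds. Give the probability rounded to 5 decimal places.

X ~ Binomial(n=15, p=0.67).
P(X=14) = C(15,14) · p^14 · (1−p)^1
= 15 · 0.0036732 · 0.33 = 0.0181825

0.01818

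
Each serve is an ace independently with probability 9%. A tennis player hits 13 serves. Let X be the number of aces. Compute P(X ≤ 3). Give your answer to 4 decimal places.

0.9758

X ~ Binomial(13, 0.09); P(X ≤ 3) = Σ C(13,k) p^k (1−p)^(13−k) over k:
  k=0: C(13,0)·0.09^0·0.91^13 = 0.293453
  k=1: C(13,1)·0.09^1·0.91^12 = 0.377296
  k=2: C(13,2)·0.09^2·0.91^11 = 0.223890
  k=3: C(13,3)·0.09^3·0.91^10 = 0.081191
Total = 0.975830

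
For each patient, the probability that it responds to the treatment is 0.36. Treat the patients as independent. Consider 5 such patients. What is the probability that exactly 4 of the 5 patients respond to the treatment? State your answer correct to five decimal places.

X ~ Binomial(n=5, p=0.36).
P(X=4) = C(5,4) · p^4 · (1−p)^1
= 5 · 0.016796 · 0.64 = 0.0537477

0.05375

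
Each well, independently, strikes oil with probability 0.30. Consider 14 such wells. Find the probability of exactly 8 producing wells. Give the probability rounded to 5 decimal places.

0.02318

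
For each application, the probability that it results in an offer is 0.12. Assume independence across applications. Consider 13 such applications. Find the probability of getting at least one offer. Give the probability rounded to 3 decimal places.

P(at least one) = 1 − P(none) = 1 − (1 − 0.12)^13
= 1 − 0.18979 = 0.81021

0.810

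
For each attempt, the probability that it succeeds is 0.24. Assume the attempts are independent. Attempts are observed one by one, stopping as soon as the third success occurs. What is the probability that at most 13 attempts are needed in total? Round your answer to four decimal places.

Finishing within 13 attempts ⇔ at least 3 successes in the first 13. With X ~ Binomial(13, 0.24), P(Y ≤ 13) = 1 − P(X ≤ 2).
  k=0: C(13,0)·0.24^0·0.76^13 = 0.028221
  k=1: C(13,1)·0.24^1·0.76^12 = 0.115856
  k=2: C(13,2)·0.24^2·0.76^11 = 0.219516
1 − 0.363593 = 0.636407

0.6364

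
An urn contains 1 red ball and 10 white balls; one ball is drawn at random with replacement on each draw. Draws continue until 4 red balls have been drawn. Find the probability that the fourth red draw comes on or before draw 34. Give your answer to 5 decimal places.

Finishing within 34 draws ⇔ at least 4 successes in the first 34. With X ~ Binomial(34, 0.090909), P(Y ≤ 34) = 1 − P(X ≤ 3).
  k=0: C(34,0)·0.090909^0·0.909091^34 = 0.0391425
  k=1: C(34,1)·0.090909^1·0.909091^33 = 0.1330845
  k=2: C(34,2)·0.090909^2·0.909091^32 = 0.2195895
  k=3: C(34,3)·0.090909^3·0.909091^31 = 0.2342288
1 − 0.6260454 = 0.3739546

0.37395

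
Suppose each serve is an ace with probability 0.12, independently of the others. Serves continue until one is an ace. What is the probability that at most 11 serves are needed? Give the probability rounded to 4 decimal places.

Y = number of serves to the first success; geometric, p = 0.12.
P(Y ≤ 11) = 1 − (1−p)^11 = 1 − 0.245081 = 0.754919

0.7549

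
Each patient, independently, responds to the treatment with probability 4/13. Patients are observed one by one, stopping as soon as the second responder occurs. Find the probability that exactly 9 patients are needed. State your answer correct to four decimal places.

0.0577

Y = trial on which the second success occurs; negative binomial, r=2, p=0.307692.
P(Y=9) = C(8,1) · p^2 · (1−p)^7
= 8 · 0.094675 · 0.076224 = 0.057732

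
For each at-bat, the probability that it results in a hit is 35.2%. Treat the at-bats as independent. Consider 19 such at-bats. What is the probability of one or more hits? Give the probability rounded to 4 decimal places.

0.9997

P(at least one) = 1 − P(none) = 1 − (1 − 0.352)^19
= 1 − 0.000263 = 0.999737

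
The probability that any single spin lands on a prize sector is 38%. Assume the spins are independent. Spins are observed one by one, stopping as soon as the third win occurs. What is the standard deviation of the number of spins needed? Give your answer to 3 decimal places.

3.589

Y = total spins until the third success; negative binomial with r=3, p=0.38.
SD(Y) = √[r(1−p)/p²] = √(12.88089) = 3.58900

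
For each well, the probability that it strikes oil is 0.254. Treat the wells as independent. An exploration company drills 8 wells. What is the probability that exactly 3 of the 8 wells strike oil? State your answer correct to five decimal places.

X ~ Binomial(n=8, p=0.254).
P(X=3) = C(8,3) · p^3 · (1−p)^5
= 56 · 0.016387 · 0.23104 = 0.2120232

0.21202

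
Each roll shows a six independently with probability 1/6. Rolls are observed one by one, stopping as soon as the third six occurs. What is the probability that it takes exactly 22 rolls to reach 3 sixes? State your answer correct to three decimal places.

Y = trial on which the third success occurs; negative binomial, r=3, p=0.166667.
P(Y=22) = C(21,2) · p^3 · (1−p)^19
= 210 · 0.0046296 · 0.031301 = 0.03043

0.030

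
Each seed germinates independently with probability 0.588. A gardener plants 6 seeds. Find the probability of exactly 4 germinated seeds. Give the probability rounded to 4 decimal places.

X ~ Binomial(n=6, p=0.588).
P(X=4) = C(6,4) · p^4 · (1−p)^2
= 15 · 0.11954 · 0.16974 = 0.304365

0.3044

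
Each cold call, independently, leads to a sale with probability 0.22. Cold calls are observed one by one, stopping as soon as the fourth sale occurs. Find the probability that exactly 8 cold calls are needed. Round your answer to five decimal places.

Y = trial on which the fourth success occurs; negative binomial, r=4, p=0.22.
P(Y=8) = C(7,3) · p^4 · (1−p)^4
= 35 · 0.0023426 · 0.37015 = 0.0303485

0.03035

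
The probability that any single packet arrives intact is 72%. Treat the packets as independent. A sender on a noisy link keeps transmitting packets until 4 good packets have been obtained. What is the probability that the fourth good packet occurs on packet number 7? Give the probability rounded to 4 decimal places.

Y = trial on which the fourth success occurs; negative binomial, r=4, p=0.72.
P(Y=7) = C(6,3) · p^4 · (1−p)^3
= 20 · 0.26874 · 0.021952 = 0.117987

0.1180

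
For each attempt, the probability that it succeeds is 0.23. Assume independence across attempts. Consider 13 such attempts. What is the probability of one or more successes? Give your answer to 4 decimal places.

0.9666

P(at least one) = 1 − P(none) = 1 − (1 − 0.23)^13
= 1 − 0.033449 = 0.966551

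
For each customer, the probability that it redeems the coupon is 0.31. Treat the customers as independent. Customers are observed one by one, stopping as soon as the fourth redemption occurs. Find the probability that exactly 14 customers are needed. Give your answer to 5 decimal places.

Y = trial on which the fourth success occurs; negative binomial, r=4, p=0.31.
P(Y=14) = C(13,3) · p^4 · (1−p)^10
= 286 · 0.0092352 · 0.024462 = 0.0646106

0.06461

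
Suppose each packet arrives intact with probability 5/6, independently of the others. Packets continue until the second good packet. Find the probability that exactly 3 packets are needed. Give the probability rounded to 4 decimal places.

Y = trial on which the second success occurs; negative binomial, r=2, p=0.833333.
P(Y=3) = C(2,1) · p^2 · (1−p)^1
= 2 · 0.69444 · 0.16667 = 0.231481

0.2315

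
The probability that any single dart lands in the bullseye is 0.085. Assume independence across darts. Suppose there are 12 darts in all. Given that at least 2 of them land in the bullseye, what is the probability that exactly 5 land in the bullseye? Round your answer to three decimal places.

0.007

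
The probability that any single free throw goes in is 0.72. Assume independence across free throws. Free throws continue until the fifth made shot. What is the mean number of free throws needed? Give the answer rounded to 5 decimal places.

Y = total free throws until the fifth success; negative binomial with r=5, p=0.72.
E[Y] = r / p = 5 / 0.72 = 6.9444444

6.94444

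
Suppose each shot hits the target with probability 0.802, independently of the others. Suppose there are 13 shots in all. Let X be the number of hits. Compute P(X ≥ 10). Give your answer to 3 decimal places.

0.753

X ~ Binomial(13, 0.802); P(X ≥ 10) = Σ C(13,k) p^k (1−p)^(13−k) over k:
  k=10: C(13,10)·0.802^10·0.198^3 = 0.24440
  k=11: C(13,11)·0.802^11·0.198^2 = 0.26999
  k=12: C(13,12)·0.802^12·0.198^1 = 0.18226
  k=13: C(13,13)·0.802^13·0.198^0 = 0.05679
Total = 0.75344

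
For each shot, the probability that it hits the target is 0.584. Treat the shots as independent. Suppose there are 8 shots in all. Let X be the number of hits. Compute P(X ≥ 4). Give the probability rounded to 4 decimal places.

X ~ Binomial(8, 0.584); P(X ≥ 4) = Σ C(8,k) p^k (1−p)^(8−k) over k:
  k=4: C(8,4)·0.584^4·0.416^4 = 0.243850
  k=5: C(8,5)·0.584^5·0.416^3 = 0.273862
  k=6: C(8,6)·0.584^6·0.416^2 = 0.192230
  k=7: C(8,7)·0.584^7·0.416^1 = 0.077103
  k=8: C(8,8)·0.584^8·0.416^0 = 0.013530
Total = 0.800576

0.8006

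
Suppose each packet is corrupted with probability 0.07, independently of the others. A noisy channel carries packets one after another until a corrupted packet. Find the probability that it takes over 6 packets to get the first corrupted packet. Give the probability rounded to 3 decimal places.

Y = number of packets to the first success; geometric, p = 0.07.
P(Y > 6) = P(first 6 all fail) = (1−p)^6 = 0.64699

0.647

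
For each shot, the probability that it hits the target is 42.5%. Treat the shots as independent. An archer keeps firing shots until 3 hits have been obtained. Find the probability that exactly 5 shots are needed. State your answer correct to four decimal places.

0.1523

Y = trial on which the third success occurs; negative binomial, r=3, p=0.425.
P(Y=5) = C(4,2) · p^3 · (1−p)^2
= 6 · 0.076766 · 0.33063 = 0.152284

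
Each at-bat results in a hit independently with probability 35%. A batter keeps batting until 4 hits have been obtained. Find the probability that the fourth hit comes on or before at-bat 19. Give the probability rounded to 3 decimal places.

0.941

Finishing within 19 at-bats ⇔ at least 4 successes in the first 19. With X ~ Binomial(19, 0.35), P(Y ≤ 19) = 1 − P(X ≤ 3).
  k=0: C(19,0)·0.35^0·0.65^19 = 0.00028
  k=1: C(19,1)·0.35^1·0.65^18 = 0.00285
  k=2: C(19,2)·0.35^2·0.65^17 = 0.01382
  k=3: C(19,3)·0.35^3·0.65^16 = 0.04218
1 − 0.05914 = 0.94086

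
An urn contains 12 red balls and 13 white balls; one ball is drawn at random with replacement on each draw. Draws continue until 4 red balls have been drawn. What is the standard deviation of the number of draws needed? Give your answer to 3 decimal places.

Y = total draws until the fourth success; negative binomial with r=4, p=0.48.
SD(Y) = √[r(1−p)/p²] = √(9.02778) = 3.00463

3.005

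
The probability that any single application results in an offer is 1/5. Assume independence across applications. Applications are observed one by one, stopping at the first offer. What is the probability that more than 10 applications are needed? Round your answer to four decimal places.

Y = number of applications to the first success; geometric, p = 0.20.
P(Y > 10) = P(first 10 all fail) = (1−p)^10 = 0.107374

0.1074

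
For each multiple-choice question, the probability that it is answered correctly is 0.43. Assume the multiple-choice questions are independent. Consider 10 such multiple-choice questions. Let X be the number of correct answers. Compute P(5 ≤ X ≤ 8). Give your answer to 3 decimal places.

X ~ Binomial(10, 0.43); P(5 ≤ X ≤ 8) = Σ C(10,k) p^k (1−p)^(10−k) over k:
  k=5: C(10,5)·0.43^5·0.57^5 = 0.22290
  k=6: C(10,6)·0.43^6·0.57^4 = 0.14013
  k=7: C(10,7)·0.43^7·0.57^3 = 0.06041
  k=8: C(10,8)·0.43^8·0.57^2 = 0.01709
Total = 0.44053

0.441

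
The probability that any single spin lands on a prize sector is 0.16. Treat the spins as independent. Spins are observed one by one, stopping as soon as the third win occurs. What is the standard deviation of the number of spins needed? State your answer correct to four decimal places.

Y = total spins until the third success; negative binomial with r=3, p=0.16.
SD(Y) = √[r(1−p)/p²] = √(98.437500) = 9.921567

9.9216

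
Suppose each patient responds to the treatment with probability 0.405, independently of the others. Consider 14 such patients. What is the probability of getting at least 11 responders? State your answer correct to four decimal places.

X ~ Binomial(14, 0.405); P(X ≥ 11) = Σ C(14,k) p^k (1−p)^(14−k) over k:
  k=11: C(14,11)·0.405^11·0.595^3 = 0.003687
  k=12: C(14,12)·0.405^12·0.595^2 = 0.000627
  k=13: C(14,13)·0.405^13·0.595^1 = 0.000066
  k=14: C(14,14)·0.405^14·0.595^0 = 0.000003
Total = 0.004383

0.0044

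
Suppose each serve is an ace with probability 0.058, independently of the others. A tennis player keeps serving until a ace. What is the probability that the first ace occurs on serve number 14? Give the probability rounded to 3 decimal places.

Geometric (trials to first success), p = 0.058.
P(Y = 14) = (1−p)^13 · p = 0.4599 · 0.058 = 0.02667

0.027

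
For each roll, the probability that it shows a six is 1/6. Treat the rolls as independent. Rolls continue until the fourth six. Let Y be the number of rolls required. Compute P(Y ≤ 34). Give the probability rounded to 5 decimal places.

0.84131

Finishing within 34 rolls ⇔ at least 4 successes in the first 34. With X ~ Binomial(34, 0.166667), P(Y ≤ 34) = 1 − P(X ≤ 3).
  k=0: C(34,0)·0.166667^0·0.833333^34 = 0.0020316
  k=1: C(34,1)·0.166667^1·0.833333^33 = 0.0138149
  k=2: C(34,2)·0.166667^2·0.833333^32 = 0.0455890
  k=3: C(34,3)·0.166667^3·0.833333^31 = 0.0972566
1 − 0.1586921 = 0.8413079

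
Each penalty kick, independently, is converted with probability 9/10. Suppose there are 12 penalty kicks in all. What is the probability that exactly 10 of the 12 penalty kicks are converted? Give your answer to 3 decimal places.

0.230

X ~ Binomial(n=12, p=0.90).
P(X=10) = C(12,10) · p^10 · (1−p)^2
= 66 · 0.34868 · 0.01 = 0.23013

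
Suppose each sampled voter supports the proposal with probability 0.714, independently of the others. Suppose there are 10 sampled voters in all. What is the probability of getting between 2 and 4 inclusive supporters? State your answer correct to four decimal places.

0.0377

X ~ Binomial(10, 0.714); P(2 ≤ X ≤ 4) = Σ C(10,k) p^k (1−p)^(10−k) over k:
  k=2: C(10,2)·0.714^2·0.286^8 = 0.001027
  k=3: C(10,3)·0.714^3·0.286^7 = 0.006837
  k=4: C(10,4)·0.714^4·0.286^6 = 0.029868
Total = 0.037732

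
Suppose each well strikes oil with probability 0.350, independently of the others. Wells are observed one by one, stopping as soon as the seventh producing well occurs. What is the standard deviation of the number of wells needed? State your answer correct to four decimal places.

6.0945

Y = total wells until the seventh success; negative binomial with r=7, p=0.35.
SD(Y) = √[r(1−p)/p²] = √(37.142857) = 6.094494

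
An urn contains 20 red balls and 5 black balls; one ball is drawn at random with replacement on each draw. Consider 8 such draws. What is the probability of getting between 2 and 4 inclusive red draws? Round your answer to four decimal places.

0.0562

X ~ Binomial(8, 0.80); P(2 ≤ X ≤ 4) = Σ C(8,k) p^k (1−p)^(8−k) over k:
  k=2: C(8,2)·0.80^2·0.20^6 = 0.001147
  k=3: C(8,3)·0.80^3·0.20^5 = 0.009175
  k=4: C(8,4)·0.80^4·0.20^4 = 0.045875
Total = 0.056197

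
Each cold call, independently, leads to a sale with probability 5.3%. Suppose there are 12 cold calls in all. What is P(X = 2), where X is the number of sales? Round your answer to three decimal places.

0.108

X ~ Binomial(n=12, p=0.053).
P(X=2) = C(12,2) · p^2 · (1−p)^10
= 66 · 0.002809 · 0.5801 = 0.10755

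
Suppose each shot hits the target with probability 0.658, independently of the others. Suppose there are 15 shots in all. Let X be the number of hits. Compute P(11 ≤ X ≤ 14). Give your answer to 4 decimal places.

X ~ Binomial(15, 0.658); P(11 ≤ X ≤ 14) = Σ C(15,k) p^k (1−p)^(15−k) over k:
  k=11: C(15,11)·0.658^11·0.342^4 = 0.186948
  k=12: C(15,12)·0.658^12·0.342^3 = 0.119895
  k=13: C(15,13)·0.658^13·0.342^2 = 0.053233
  k=14: C(15,14)·0.658^14·0.342^1 = 0.014631
Total = 0.374707

0.3747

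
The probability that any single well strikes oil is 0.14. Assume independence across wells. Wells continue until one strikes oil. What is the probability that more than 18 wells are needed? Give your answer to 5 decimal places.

Y = number of wells to the first success; geometric, p = 0.14.
P(Y > 18) = P(first 18 all fail) = (1−p)^18 = 0.0662174

0.06622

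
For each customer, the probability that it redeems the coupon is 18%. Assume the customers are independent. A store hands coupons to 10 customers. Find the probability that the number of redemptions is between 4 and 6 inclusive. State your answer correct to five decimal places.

0.08790

X ~ Binomial(10, 0.18); P(4 ≤ X ≤ 6) = Σ C(10,k) p^k (1−p)^(10−k) over k:
  k=4: C(10,4)·0.18^4·0.82^6 = 0.0670181
  k=5: C(10,5)·0.18^5·0.82^5 = 0.0176536
  k=6: C(10,6)·0.18^6·0.82^4 = 0.0032293
Total = 0.0879010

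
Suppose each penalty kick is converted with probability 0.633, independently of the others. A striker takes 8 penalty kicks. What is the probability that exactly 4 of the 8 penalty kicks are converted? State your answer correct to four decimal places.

0.2039

X ~ Binomial(n=8, p=0.633).
P(X=4) = C(8,4) · p^4 · (1−p)^4
= 70 · 0.16055 · 0.018141 = 0.203881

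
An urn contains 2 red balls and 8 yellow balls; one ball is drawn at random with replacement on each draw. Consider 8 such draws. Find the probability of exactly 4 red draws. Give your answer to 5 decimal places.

0.04588

X ~ Binomial(n=8, p=0.20).
P(X=4) = C(8,4) · p^4 · (1−p)^4
= 70 · 0.0016 · 0.4096 = 0.0458752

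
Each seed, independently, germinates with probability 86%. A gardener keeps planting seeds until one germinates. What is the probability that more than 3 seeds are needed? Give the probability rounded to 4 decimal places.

0.0027

Y = number of seeds to the first success; geometric, p = 0.86.
P(Y > 3) = P(first 3 all fail) = (1−p)^3 = 0.002744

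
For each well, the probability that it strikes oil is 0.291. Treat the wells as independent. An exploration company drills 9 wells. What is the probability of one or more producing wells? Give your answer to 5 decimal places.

0.95473

P(at least one) = 1 − P(none) = 1 − (1 − 0.291)^9
= 1 − 0.0452706 = 0.9547294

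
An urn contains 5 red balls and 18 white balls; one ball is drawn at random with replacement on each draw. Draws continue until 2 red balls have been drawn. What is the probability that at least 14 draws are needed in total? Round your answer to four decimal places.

0.1905

Needing more than 13 draws ⇔ fewer than 2 successes in the first 13. With X ~ Binomial(13, 0.217391), P(Y > 13) = P(X ≤ 1).
  k=0: C(13,0)·0.217391^0·0.782609^13 = 0.041312
  k=1: C(13,1)·0.217391^1·0.782609^12 = 0.149184
P(X ≤ 1) = 0.190496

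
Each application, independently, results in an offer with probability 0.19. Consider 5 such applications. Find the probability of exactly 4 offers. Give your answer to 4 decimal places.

X ~ Binomial(n=5, p=0.19).
P(X=4) = C(5,4) · p^4 · (1−p)^1
= 5 · 0.0013032 · 0.81 = 0.005278

0.0053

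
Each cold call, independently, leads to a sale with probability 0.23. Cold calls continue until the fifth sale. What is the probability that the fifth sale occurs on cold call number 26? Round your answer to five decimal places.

Y = trial on which the fifth success occurs; negative binomial, r=5, p=0.23.
P(Y=26) = C(25,4) · p^5 · (1−p)^21
= 12650 · 0.00064363 · 0.0041334 = 0.0336539

0.03365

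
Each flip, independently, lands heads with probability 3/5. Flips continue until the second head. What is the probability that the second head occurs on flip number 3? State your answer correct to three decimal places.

0.288

Y = trial on which the second success occurs; negative binomial, r=2, p=0.60.
P(Y=3) = C(2,1) · p^2 · (1−p)^1
= 2 · 0.36 · 0.4 = 0.28800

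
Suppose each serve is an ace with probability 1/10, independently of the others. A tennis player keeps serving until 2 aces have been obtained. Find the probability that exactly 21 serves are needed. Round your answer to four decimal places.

0.0270

Y = trial on which the second success occurs; negative binomial, r=2, p=0.10.
P(Y=21) = C(20,1) · p^2 · (1−p)^19
= 20 · 0.01 · 0.13509 = 0.027017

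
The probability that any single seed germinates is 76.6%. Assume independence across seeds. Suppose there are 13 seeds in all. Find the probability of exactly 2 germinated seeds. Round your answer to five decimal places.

X ~ Binomial(n=13, p=0.766).
P(X=2) = C(13,2) · p^2 · (1−p)^11
= 78 · 0.58676 · 1.1518e-07 = 0.0000053

0.00001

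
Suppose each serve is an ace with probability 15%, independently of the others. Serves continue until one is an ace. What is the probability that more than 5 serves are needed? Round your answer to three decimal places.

Y = number of serves to the first success; geometric, p = 0.15.
P(Y > 5) = P(first 5 all fail) = (1−p)^5 = 0.44371

0.444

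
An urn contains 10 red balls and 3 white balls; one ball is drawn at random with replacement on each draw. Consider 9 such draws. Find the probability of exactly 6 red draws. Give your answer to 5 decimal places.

0.21387

X ~ Binomial(n=9, p=0.769231).
P(X=6) = C(9,6) · p^6 · (1−p)^3
= 84 · 0.20718 · 0.012289 = 0.2138715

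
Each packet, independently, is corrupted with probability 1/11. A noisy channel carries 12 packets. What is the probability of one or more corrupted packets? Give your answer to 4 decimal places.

P(at least one) = 1 − P(none) = 1 − (1 − 0.090909)^12
= 1 − 0.318631 = 0.681369

0.6814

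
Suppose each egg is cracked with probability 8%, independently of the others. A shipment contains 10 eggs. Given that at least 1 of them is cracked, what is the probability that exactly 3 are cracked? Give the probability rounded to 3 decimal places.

X ~ Binomial(10, 0.08). Want P(X=3 | X≥1) = P(X=3) / P(X≥1).
P(X=3) = C(10,3)·0.08^3·0.92^7 = 0.03427
P(X≥1) = 1 − 0.43439 = 0.56561
Ratio = 0.03427 / 0.56561 = 0.06060

0.061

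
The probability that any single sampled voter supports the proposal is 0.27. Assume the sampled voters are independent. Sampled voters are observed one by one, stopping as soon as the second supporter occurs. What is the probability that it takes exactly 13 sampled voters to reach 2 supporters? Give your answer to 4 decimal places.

0.0274

Y = trial on which the second success occurs; negative binomial, r=2, p=0.27.
P(Y=13) = C(12,1) · p^2 · (1−p)^11
= 12 · 0.0729 · 0.031373 = 0.027445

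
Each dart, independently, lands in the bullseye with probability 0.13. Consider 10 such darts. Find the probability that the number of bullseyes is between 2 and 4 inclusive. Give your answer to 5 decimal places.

0.37507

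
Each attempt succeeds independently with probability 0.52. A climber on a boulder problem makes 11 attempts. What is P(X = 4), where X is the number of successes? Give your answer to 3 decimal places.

0.142

X ~ Binomial(n=11, p=0.52).
P(X=4) = C(11,4) · p^4 · (1−p)^7
= 330 · 0.073116 · 0.0058707 = 0.14165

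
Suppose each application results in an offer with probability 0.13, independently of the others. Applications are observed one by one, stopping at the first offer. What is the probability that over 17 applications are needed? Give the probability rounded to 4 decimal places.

Y = number of applications to the first success; geometric, p = 0.13.
P(Y > 17) = P(first 17 all fail) = (1−p)^17 = 0.093719

0.0937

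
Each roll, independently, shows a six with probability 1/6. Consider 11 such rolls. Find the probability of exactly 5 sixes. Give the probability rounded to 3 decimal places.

X ~ Binomial(n=11, p=0.166667).
P(X=5) = C(11,5) · p^5 · (1−p)^6
= 462 · 0.0001286 · 0.3349 = 0.01990

0.020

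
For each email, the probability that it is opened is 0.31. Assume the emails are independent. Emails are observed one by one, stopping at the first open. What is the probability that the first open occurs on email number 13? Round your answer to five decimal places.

Geometric (trials to first success), p = 0.31.
P(Y = 13) = (1−p)^12 · p = 0.011646 · 0.31 = 0.0036104

0.00361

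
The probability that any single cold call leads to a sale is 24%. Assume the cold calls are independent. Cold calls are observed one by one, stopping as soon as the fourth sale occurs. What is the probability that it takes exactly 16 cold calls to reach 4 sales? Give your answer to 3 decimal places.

0.056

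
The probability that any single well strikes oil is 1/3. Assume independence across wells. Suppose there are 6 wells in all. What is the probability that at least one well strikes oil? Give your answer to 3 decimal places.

P(at least one) = 1 − P(none) = 1 − (1 − 0.333333)^6
= 1 − 0.08779 = 0.91221

0.912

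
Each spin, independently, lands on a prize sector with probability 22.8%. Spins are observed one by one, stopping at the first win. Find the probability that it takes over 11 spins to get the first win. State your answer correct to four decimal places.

0.0580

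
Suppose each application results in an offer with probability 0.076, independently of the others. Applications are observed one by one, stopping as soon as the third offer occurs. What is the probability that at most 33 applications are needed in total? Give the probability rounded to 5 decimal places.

Finishing within 33 applications ⇔ at least 3 successes in the first 33. With X ~ Binomial(33, 0.076), P(Y ≤ 33) = 1 − P(X ≤ 2).
  k=0: C(33,0)·0.076^0·0.924^33 = 0.0736504
  k=1: C(33,1)·0.076^1·0.924^32 = 0.1999082
  k=2: C(33,2)·0.076^2·0.924^31 = 0.2630827
1 − 0.5366412 = 0.4633588

0.46336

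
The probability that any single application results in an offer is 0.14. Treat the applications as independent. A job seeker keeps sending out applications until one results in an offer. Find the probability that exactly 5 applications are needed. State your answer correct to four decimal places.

0.0766

Geometric (trials to first success), p = 0.14.
P(Y = 5) = (1−p)^4 · p = 0.54701 · 0.14 = 0.076581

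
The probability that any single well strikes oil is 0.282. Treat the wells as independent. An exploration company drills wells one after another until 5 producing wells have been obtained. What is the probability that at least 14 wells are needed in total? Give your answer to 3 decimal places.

Needing more than 13 wells ⇔ fewer than 5 successes in the first 13. With X ~ Binomial(13, 0.282), P(Y > 13) = P(X ≤ 4).
  k=0: C(13,0)·0.282^0·0.718^13 = 0.01348
  k=1: C(13,1)·0.282^1·0.718^12 = 0.06882
  k=2: C(13,2)·0.282^2·0.718^11 = 0.16217
  k=3: C(13,3)·0.282^3·0.718^10 = 0.23354
  k=4: C(13,4)·0.282^4·0.718^9 = 0.22931
P(X ≤ 4) = 0.70731

0.707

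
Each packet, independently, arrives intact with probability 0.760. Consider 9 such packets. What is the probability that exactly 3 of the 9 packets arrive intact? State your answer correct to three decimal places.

0.007

X ~ Binomial(n=9, p=0.76).
P(X=3) = C(9,3) · p^3 · (1−p)^6
= 84 · 0.43898 · 0.0001911 = 0.00705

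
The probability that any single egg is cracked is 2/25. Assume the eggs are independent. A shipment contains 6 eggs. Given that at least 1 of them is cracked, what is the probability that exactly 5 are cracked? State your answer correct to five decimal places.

0.00005

X ~ Binomial(6, 0.08). Want P(X=5 | X≥1) = P(X=5) / P(X≥1).
P(X=5) = C(6,5)·0.08^5·0.92^1 = 0.0000181
P(X≥1) = 1 − 0.6063550 = 0.3936450
Ratio = 0.0000181 / 0.3936450 = 0.0000459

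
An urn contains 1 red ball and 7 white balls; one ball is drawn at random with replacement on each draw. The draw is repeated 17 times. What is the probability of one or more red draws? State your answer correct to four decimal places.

0.8967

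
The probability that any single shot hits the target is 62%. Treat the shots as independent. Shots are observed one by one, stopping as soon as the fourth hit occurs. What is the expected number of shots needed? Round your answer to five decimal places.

6.45161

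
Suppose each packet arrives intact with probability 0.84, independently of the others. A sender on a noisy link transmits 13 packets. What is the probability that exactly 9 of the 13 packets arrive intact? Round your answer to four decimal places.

0.0976

X ~ Binomial(n=13, p=0.84).
P(X=9) = C(13,9) · p^9 · (1−p)^4
= 715 · 0.20822 · 0.00065536 = 0.097566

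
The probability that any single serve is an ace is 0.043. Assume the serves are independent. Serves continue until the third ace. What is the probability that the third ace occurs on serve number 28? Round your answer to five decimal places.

0.00930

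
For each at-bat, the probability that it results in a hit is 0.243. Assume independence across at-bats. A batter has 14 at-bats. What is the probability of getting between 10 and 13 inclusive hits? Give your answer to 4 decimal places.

0.0003

X ~ Binomial(14, 0.243); P(10 ≤ X ≤ 13) = Σ C(14,k) p^k (1−p)^(14−k) over k:
  k=10: C(14,10)·0.243^10·0.757^4 = 0.000236
  k=11: C(14,11)·0.243^11·0.757^3 = 0.000028
  k=12: C(14,12)·0.243^12·0.757^2 = 0.000002
  k=13: C(14,13)·0.243^13·0.757^1 = 0.000000
Total = 0.000266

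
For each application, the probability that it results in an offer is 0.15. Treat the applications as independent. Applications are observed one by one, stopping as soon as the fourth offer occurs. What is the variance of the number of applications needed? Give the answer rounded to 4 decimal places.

151.1111

Y = total applications until the fourth success; negative binomial with r=4, p=0.15.
Var(Y) = r(1−p)/p² = 4·0.85 / 0.15² = 151.111111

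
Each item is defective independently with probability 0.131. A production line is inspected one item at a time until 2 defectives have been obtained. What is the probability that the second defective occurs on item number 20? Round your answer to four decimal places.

0.0260

Y = trial on which the second success occurs; negative binomial, r=2, p=0.131.
P(Y=20) = C(19,1) · p^2 · (1−p)^18
= 19 · 0.017161 · 0.079865 = 0.026041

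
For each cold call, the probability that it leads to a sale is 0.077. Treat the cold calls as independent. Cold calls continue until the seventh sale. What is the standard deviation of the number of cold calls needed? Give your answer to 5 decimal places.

Y = total cold calls until the seventh success; negative binomial with r=7, p=0.077.
SD(Y) = √[r(1−p)/p²] = √(1089.7284534) = 33.0110353

33.01104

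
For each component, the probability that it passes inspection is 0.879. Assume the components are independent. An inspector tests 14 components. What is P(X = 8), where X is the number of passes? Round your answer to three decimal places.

X ~ Binomial(n=14, p=0.879).
P(X=8) = C(14,8) · p^8 · (1−p)^6
= 3003 · 0.35638 · 3.1384e-06 = 0.00336

0.003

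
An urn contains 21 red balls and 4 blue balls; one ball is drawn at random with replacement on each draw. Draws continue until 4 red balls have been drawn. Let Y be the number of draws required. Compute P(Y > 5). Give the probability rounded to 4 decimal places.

0.1835

Needing more than 5 draws ⇔ fewer than 4 successes in the first 5. With X ~ Binomial(5, 0.84), P(Y > 5) = P(X ≤ 3).
  k=0: C(5,0)·0.84^0·0.16^5 = 0.000105
  k=1: C(5,1)·0.84^1·0.16^4 = 0.002753
  k=2: C(5,2)·0.84^2·0.16^3 = 0.028901
  k=3: C(5,3)·0.84^3·0.16^2 = 0.151732
P(X ≤ 3) = 0.183491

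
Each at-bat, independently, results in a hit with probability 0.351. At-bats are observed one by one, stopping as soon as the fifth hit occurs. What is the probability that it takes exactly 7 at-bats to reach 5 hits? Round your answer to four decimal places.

0.0337

Y = trial on which the fifth success occurs; negative binomial, r=5, p=0.351.
P(Y=7) = C(6,4) · p^5 · (1−p)^2
= 15 · 0.0053276 · 0.4212 = 0.033660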